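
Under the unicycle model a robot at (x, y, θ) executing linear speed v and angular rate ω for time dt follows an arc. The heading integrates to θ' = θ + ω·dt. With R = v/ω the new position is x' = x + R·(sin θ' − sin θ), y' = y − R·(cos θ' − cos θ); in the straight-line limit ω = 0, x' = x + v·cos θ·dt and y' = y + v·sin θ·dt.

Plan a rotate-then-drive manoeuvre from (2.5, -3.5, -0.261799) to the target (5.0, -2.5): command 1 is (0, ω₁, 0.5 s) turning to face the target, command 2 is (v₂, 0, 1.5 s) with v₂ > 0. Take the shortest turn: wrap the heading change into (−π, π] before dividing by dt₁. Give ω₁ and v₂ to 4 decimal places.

ω₁ = 1.2846, v₂ = 1.7951

heading to target = atan2(-2.5−-3.5, 5−2.5) = 0.3805
Δθ = wrap(0.3805 − -0.2618) = 0.6423; ω₁ = Δθ/dt₁ = 1.2846
distance = √((5−2.5)² + (-2.5−-3.5)²) = 2.6926; v₂ = distance/dt₂ = 1.7951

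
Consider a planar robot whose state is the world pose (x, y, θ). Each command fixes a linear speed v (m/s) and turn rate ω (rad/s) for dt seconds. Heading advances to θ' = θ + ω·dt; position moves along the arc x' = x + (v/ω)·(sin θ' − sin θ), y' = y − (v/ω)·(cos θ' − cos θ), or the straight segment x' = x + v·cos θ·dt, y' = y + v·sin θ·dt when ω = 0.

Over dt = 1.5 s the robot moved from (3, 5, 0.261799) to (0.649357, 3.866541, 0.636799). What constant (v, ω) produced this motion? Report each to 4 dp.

Δθ = 0.636799 − 0.261799 = 0.375000
ω = Δθ/dt = 0.375000/1.5 = 0.2500
R = Δx/(sin θ' − sin θ) = -7.0000
v = R·ω = -7.0000·0.2500 = -1.7500

v = -1.7500, ω = 0.2500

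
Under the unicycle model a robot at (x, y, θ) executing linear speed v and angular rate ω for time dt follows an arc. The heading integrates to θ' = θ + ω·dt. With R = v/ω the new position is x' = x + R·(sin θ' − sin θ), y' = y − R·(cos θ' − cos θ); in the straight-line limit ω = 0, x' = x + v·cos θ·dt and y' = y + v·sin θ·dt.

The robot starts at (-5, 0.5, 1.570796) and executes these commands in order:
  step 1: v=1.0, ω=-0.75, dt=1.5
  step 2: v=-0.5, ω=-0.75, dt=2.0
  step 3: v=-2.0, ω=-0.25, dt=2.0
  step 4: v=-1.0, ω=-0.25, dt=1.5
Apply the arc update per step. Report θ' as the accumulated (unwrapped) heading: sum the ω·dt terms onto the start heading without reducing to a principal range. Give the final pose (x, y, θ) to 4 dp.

step 1: θ'=0.4458 (R=-1.3333) → pose (-4.2416, 1.7030, 0.4458)
step 2: θ'=-1.0542 (R=0.6667) → pose (-5.1087, 1.9753, -1.0542)
step 3: θ'=-1.5542 (R=8.0000) → pose (-6.1515, 5.7939, -1.5542)
step 4: θ'=-1.9292 (R=4.0000) → pose (-5.8979, 7.2634, -1.9292)

(-5.8979, 7.2634, -1.9292)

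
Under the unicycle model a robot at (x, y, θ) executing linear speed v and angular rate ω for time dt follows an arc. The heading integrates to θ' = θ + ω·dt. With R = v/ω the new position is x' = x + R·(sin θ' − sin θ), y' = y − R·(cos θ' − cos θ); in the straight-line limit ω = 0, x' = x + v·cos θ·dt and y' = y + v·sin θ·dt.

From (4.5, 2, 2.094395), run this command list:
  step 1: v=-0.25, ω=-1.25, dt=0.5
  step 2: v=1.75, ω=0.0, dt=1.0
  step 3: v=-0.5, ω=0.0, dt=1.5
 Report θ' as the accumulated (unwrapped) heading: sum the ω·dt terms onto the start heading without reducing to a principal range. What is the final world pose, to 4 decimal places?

step 1: θ'=1.4694 (R=0.2000) → pose (4.5258, 1.8798, 1.4694)
step 2: θ'=1.4694 (straight) → pose (4.7029, 3.6208, 1.4694)
step 3: θ'=1.4694 (straight) → pose (4.6270, 2.8746, 1.4694)

(4.6270, 2.8746, 1.4694)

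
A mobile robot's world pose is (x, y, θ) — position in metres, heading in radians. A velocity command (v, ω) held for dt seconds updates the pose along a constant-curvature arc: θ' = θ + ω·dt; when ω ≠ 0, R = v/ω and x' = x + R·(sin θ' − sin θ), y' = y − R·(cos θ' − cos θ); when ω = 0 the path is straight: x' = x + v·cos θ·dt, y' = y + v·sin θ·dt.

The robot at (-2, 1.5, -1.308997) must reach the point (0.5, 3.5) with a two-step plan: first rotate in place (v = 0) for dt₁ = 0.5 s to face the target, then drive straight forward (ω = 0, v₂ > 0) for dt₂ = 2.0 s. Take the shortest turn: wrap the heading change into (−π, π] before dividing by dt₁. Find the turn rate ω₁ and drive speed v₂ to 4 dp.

heading to target = atan2(3.5−1.5, 0.5−-2) = 0.6747
Δθ = wrap(0.6747 − -1.3090) = 1.9837; ω₁ = Δθ/dt₁ = 3.9675
distance = √((0.5−-2)² + (3.5−1.5)²) = 3.2016; v₂ = distance/dt₂ = 1.6008

ω₁ = 3.9675, v₂ = 1.6008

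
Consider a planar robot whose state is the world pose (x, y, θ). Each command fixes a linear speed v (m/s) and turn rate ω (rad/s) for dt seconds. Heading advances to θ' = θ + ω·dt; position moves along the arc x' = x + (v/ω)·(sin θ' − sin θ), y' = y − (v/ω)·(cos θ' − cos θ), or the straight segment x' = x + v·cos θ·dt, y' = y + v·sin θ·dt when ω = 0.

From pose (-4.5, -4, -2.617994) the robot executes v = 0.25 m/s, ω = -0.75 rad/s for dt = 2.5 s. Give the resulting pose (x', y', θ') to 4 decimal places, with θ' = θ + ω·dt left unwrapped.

θ' = -2.6180 + -0.75·2.5 = -4.4930
R = v/ω = 0.25/-0.75 = -0.3333
x' = -4.5 + -0.3333·(sin -4.4930 − sin -2.6180) = -4.9920
y' = -4 − -0.3333·(cos -4.4930 − cos -2.6180) = -3.7839

(-4.9920, -3.7839, -4.4930)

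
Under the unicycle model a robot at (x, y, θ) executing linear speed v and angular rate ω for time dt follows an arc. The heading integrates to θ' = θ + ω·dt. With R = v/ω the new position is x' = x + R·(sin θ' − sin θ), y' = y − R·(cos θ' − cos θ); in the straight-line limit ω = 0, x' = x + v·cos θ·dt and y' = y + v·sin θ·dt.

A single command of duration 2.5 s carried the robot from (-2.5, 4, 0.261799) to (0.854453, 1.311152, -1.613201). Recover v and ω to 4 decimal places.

v = 2.0000, ω = -0.7500

Δθ = -1.613201 − 0.261799 = -1.875000
ω = Δθ/dt = -1.875000/2.5 = -0.7500
R = Δx/(sin θ' − sin θ) = -2.6667
v = R·ω = -2.6667·-0.7500 = 2.0000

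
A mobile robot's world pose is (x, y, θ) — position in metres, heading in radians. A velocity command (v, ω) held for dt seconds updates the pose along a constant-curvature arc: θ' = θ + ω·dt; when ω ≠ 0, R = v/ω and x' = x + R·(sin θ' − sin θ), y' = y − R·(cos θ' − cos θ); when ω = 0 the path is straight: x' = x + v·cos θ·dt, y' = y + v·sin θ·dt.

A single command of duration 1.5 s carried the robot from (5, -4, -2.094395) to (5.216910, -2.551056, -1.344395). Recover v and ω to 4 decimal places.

Δθ = -1.344395 − -2.094395 = 0.750000
ω = Δθ/dt = 0.750000/1.5 = 0.5000
R = −Δy/(cos θ' − cos θ) = -2.0000
v = R·ω = -2.0000·0.5000 = -1.0000

v = -1.0000, ω = 0.5000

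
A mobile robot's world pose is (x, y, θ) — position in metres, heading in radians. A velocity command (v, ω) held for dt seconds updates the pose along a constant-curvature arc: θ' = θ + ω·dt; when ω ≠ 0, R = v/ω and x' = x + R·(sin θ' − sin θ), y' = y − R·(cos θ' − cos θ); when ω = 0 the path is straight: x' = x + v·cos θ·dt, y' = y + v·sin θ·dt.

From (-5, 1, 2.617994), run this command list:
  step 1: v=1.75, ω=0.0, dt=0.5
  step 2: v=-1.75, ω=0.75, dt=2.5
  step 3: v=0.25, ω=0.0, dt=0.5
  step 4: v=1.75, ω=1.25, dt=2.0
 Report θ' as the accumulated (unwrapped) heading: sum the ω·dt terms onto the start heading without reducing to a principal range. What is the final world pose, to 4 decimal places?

(-0.0621, 1.4618, 6.9930)

step 1: θ'=2.6180 (straight) → pose (-5.7578, 1.4375, 2.6180)
step 2: θ'=4.4930 (R=-2.3333) → pose (-2.3137, 2.9504, 4.4930)
step 3: θ'=4.4930 (straight) → pose (-2.3409, 2.8284, 4.4930)
step 4: θ'=6.9930 (R=1.4000) → pose (-0.0621, 1.4618, 6.9930)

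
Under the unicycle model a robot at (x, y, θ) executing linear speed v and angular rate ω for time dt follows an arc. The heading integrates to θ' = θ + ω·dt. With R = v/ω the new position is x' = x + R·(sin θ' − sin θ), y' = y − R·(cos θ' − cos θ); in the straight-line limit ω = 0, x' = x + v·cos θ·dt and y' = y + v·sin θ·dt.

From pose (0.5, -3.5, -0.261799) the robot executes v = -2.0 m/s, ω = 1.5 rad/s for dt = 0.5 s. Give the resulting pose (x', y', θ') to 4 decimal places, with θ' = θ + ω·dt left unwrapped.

(-0.4705, -3.6103, 0.4882)

θ' = -0.2618 + 1.5·0.5 = 0.4882
R = v/ω = -2.0/1.5 = -1.3333
x' = 0.5 + -1.3333·(sin 0.4882 − sin -0.2618) = -0.4705
y' = -3.5 − -1.3333·(cos 0.4882 − cos -0.2618) = -3.6103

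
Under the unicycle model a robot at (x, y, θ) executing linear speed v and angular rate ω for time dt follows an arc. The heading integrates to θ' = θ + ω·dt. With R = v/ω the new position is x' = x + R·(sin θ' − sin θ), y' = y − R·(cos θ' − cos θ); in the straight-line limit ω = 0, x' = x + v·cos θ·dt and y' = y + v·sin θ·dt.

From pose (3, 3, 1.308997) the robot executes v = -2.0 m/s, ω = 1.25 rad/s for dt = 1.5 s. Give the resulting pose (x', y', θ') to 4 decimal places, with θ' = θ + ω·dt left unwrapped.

(4.6133, 0.9873, 3.1840)

θ' = 1.3090 + 1.25·1.5 = 3.1840
R = v/ω = -2.0/1.25 = -1.6000
x' = 3 + -1.6000·(sin 3.1840 − sin 1.3090) = 4.6133
y' = 3 − -1.6000·(cos 3.1840 − cos 1.3090) = 0.9873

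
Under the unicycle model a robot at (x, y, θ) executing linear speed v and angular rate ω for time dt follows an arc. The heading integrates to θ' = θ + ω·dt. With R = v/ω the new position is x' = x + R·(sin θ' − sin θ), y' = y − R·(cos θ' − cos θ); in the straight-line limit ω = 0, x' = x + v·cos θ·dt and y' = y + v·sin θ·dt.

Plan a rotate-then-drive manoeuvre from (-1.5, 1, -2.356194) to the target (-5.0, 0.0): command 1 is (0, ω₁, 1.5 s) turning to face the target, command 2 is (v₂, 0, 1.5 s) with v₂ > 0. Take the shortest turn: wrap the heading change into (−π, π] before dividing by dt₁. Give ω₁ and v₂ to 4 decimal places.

heading to target = atan2(0−1, -5−-1.5) = -2.8633
Δθ = wrap(-2.8633 − -2.3562) = -0.5071; ω₁ = Δθ/dt₁ = -0.3381
distance = √((-5−-1.5)² + (0−1)²) = 3.6401; v₂ = distance/dt₂ = 2.4267

ω₁ = -0.3381, v₂ = 2.4267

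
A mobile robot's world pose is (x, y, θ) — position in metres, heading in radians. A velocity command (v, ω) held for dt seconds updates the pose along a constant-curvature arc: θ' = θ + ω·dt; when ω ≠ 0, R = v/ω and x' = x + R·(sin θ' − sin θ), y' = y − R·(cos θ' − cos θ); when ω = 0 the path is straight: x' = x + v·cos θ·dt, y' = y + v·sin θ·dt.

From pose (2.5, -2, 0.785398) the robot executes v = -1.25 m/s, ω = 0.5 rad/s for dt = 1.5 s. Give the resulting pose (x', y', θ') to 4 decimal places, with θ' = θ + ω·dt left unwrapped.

(1.7693, -3.6793, 1.5354)

θ' = 0.7854 + 0.5·1.5 = 1.5354
R = v/ω = -1.25/0.5 = -2.5000
x' = 2.5 + -2.5000·(sin 1.5354 − sin 0.7854) = 1.7693
y' = -2 − -2.5000·(cos 1.5354 − cos 0.7854) = -3.6793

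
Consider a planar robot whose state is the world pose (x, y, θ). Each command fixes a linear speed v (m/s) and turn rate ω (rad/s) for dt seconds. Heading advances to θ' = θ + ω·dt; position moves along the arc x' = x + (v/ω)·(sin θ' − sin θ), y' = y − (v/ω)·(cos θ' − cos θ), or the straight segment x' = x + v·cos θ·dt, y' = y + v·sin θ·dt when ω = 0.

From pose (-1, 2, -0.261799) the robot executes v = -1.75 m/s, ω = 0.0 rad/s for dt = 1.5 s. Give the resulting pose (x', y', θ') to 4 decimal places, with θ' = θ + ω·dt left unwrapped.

θ' = -0.2618 + 0.0·1.5 = -0.2618
ω = 0 → straight: x' = -1 + -1.75·cos(-0.2618)·1.5 = -3.5356
y' = 2 + -1.75·sin(-0.2618)·1.5 = 2.6794

(-3.5356, 2.6794, -0.2618)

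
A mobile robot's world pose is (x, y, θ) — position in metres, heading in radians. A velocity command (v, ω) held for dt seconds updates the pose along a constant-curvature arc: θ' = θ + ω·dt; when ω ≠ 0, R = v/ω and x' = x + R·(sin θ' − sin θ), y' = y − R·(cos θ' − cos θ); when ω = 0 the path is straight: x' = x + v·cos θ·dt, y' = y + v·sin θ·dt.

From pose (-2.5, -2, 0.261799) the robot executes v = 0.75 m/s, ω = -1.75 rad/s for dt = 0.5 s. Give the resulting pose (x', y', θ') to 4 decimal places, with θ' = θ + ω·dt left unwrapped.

θ' = 0.2618 + -1.75·0.5 = -0.6132
R = v/ω = 0.75/-1.75 = -0.4286
x' = -2.5 + -0.4286·(sin -0.6132 − sin 0.2618) = -2.1424
y' = -2 − -0.4286·(cos -0.6132 − cos 0.2618) = -2.0635

(-2.1424, -2.0635, -0.6132)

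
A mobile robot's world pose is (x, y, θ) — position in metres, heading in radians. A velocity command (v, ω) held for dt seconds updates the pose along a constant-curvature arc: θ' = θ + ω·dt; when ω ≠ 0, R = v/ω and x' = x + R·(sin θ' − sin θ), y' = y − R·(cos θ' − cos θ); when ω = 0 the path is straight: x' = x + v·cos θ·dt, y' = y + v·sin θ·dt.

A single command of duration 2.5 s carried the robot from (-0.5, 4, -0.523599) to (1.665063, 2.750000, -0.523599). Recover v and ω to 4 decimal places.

v = 1.0000, ω = 0.0000

Δθ = -0.523599 − -0.523599 = 0.000000
ω = Δθ/dt = 0.000000/2.5 = 0.0000
ω = 0 → v = (Δx·cos θ + Δy·sin θ)/dt = 1.0000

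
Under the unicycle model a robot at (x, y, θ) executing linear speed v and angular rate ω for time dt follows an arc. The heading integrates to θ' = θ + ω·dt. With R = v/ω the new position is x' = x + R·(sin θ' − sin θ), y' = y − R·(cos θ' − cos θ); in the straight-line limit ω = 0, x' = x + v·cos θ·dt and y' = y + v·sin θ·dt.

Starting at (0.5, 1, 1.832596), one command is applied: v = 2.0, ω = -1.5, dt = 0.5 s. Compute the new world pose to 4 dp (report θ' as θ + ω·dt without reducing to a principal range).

(0.6103, 1.9705, 1.0826)

θ' = 1.8326 + -1.5·0.5 = 1.0826
R = v/ω = 2.0/-1.5 = -1.3333
x' = 0.5 + -1.3333·(sin 1.0826 − sin 1.8326) = 0.6103
y' = 1 − -1.3333·(cos 1.0826 − cos 1.8326) = 1.9705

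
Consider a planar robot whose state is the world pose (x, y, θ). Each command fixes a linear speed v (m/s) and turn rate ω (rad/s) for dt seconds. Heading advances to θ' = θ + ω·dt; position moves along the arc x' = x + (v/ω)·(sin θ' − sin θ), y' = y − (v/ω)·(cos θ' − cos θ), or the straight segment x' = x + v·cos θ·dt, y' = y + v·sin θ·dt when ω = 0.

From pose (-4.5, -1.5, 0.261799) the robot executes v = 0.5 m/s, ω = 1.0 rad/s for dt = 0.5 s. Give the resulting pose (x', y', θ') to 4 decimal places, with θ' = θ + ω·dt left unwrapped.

(-4.2843, -1.3788, 0.7618)

θ' = 0.2618 + 1.0·0.5 = 0.7618
R = v/ω = 0.5/1.0 = 0.5000
x' = -4.5 + 0.5000·(sin 0.7618 − sin 0.2618) = -4.2843
y' = -1.5 − 0.5000·(cos 0.7618 − cos 0.2618) = -1.3788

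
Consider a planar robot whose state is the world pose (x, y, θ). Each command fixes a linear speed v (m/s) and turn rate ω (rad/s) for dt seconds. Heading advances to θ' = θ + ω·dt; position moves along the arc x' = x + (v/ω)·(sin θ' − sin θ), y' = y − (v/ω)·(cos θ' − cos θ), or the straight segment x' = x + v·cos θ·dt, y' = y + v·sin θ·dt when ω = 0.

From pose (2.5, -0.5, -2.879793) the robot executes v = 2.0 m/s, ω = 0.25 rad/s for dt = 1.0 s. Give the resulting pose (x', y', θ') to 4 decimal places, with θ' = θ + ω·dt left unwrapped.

θ' = -2.8798 + 0.25·1.0 = -2.6298
R = v/ω = 2.0/0.25 = 8.0000
x' = 2.5 + 8.0000·(sin -2.6298 − sin -2.8798) = 0.6526
y' = -0.5 − 8.0000·(cos -2.6298 − cos -2.8798) = -1.2525

(0.6526, -1.2525, -2.6298)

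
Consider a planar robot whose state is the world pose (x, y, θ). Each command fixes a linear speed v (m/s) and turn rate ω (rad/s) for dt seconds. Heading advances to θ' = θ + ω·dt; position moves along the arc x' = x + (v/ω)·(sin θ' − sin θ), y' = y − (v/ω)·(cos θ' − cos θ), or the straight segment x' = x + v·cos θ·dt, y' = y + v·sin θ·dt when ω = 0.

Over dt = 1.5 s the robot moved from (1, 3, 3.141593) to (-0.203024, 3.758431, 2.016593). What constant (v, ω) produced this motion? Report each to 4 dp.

Δθ = 2.016593 − 3.141593 = -1.125000
ω = Δθ/dt = -1.125000/1.5 = -0.7500
R = Δx/(sin θ' − sin θ) = -1.3333
v = R·ω = -1.3333·-0.7500 = 1.0000

v = 1.0000, ω = -0.7500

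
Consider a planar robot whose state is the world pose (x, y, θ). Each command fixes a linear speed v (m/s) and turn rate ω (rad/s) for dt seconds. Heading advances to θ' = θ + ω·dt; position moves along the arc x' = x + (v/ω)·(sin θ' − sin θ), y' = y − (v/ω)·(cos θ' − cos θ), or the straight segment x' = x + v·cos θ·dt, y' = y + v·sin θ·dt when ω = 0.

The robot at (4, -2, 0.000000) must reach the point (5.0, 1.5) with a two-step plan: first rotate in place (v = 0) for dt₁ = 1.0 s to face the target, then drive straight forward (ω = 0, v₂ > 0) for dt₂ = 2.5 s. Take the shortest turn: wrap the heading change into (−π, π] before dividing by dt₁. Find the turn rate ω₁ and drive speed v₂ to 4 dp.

ω₁ = 1.2925, v₂ = 1.4560

heading to target = atan2(1.5−-2, 5−4) = 1.2925
Δθ = wrap(1.2925 − 0.0000) = 1.2925; ω₁ = Δθ/dt₁ = 1.2925
distance = √((5−4)² + (1.5−-2)²) = 3.6401; v₂ = distance/dt₂ = 1.4560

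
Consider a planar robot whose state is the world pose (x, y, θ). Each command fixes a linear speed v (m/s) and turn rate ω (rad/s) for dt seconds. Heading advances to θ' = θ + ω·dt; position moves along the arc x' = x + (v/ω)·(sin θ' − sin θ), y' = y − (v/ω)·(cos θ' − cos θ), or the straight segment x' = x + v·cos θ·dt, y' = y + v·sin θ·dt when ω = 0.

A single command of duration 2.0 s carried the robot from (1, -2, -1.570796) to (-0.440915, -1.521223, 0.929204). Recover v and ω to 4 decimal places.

v = -1.0000, ω = 1.2500

Δθ = 0.929204 − -1.570796 = 2.500000
ω = Δθ/dt = 2.500000/2.0 = 1.2500
R = Δx/(sin θ' − sin θ) = -0.8000
v = R·ω = -0.8000·1.2500 = -1.0000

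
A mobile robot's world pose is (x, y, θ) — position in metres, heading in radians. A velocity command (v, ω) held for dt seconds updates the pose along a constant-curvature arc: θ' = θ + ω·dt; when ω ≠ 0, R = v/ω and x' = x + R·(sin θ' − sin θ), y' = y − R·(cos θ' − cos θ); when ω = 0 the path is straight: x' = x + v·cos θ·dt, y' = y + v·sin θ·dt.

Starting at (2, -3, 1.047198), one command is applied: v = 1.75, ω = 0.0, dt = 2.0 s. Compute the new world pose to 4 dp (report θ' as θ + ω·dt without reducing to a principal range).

θ' = 1.0472 + 0.0·2.0 = 1.0472
ω = 0 → straight: x' = 2 + 1.75·cos(1.0472)·2.0 = 3.7500
y' = -3 + 1.75·sin(1.0472)·2.0 = 0.0311

(3.7500, 0.0311, 1.0472)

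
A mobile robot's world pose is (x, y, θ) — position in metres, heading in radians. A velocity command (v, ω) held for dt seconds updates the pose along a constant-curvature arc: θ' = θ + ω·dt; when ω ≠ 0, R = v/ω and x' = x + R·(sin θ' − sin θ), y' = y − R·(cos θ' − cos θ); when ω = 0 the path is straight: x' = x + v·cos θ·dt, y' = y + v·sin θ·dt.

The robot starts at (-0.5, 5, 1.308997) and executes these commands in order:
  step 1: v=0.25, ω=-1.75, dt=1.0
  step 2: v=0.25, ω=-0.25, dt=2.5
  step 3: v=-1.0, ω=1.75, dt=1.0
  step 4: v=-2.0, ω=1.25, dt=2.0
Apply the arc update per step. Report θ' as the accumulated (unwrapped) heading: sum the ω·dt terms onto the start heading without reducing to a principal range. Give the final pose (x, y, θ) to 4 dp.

step 1: θ'=-0.4410 (R=-0.1429) → pose (-0.3010, 5.0922, -0.4410)
step 2: θ'=-1.0660 (R=-1.0000) → pose (0.1474, 4.6715, -1.0660)
step 3: θ'=0.6840 (R=-0.5714) → pose (-0.7138, 4.8380, 0.6840)
step 4: θ'=3.1840 (R=-1.6000) → pose (0.3650, 1.9994, 3.1840)

(0.3650, 1.9994, 3.1840)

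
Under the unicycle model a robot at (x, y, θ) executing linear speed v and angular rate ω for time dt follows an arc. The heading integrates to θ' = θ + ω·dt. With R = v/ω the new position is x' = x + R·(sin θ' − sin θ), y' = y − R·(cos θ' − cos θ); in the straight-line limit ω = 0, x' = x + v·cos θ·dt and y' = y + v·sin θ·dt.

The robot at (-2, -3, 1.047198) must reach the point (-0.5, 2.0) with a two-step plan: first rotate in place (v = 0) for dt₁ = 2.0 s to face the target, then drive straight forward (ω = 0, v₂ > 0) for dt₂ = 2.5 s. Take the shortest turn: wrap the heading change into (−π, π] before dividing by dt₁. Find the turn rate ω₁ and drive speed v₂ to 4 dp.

ω₁ = 0.1161, v₂ = 2.0881

heading to target = atan2(2−-3, -0.5−-2) = 1.2793
Δθ = wrap(1.2793 − 1.0472) = 0.2321; ω₁ = Δθ/dt₁ = 0.1161
distance = √((-0.5−-2)² + (2−-3)²) = 5.2202; v₂ = distance/dt₂ = 2.0881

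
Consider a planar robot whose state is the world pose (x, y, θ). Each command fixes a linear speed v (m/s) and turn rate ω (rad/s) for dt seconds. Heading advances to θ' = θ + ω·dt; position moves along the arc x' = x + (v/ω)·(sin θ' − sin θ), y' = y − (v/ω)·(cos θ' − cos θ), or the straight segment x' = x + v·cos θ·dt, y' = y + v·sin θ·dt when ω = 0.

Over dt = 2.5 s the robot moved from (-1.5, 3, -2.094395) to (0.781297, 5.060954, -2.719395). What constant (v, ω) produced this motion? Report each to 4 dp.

Δθ = -2.719395 − -2.094395 = -0.625000
ω = Δθ/dt = -0.625000/2.5 = -0.2500
R = Δx/(sin θ' − sin θ) = 5.0000
v = R·ω = 5.0000·-0.2500 = -1.2500

v = -1.2500, ω = -0.2500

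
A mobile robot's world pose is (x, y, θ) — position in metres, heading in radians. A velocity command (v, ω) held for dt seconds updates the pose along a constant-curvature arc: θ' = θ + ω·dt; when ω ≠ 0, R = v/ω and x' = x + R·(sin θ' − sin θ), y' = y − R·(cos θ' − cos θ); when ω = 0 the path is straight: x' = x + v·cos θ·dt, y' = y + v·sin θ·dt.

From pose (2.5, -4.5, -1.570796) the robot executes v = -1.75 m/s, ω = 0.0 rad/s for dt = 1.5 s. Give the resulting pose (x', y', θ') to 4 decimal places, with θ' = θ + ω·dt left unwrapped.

(2.5000, -1.8750, -1.5708)

θ' = -1.5708 + 0.0·1.5 = -1.5708
ω = 0 → straight: x' = 2.5 + -1.75·cos(-1.5708)·1.5 = 2.5000
y' = -4.5 + -1.75·sin(-1.5708)·1.5 = -1.8750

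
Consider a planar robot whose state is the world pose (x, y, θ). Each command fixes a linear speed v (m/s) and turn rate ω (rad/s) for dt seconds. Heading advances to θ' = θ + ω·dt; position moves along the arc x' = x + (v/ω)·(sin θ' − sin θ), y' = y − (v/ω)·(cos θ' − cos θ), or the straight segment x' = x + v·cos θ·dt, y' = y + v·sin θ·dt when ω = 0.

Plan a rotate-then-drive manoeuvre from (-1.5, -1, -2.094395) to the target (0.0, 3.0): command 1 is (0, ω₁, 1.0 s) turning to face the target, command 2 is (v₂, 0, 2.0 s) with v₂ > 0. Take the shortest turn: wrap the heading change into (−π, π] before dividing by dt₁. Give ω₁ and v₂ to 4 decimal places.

heading to target = atan2(3−-1, 0−-1.5) = 1.2120
Δθ = wrap(1.2120 − -2.0944) = -2.9768; ω₁ = Δθ/dt₁ = -2.9768
distance = √((0−-1.5)² + (3−-1)²) = 4.2720; v₂ = distance/dt₂ = 2.1360

ω₁ = -2.9768, v₂ = 2.1360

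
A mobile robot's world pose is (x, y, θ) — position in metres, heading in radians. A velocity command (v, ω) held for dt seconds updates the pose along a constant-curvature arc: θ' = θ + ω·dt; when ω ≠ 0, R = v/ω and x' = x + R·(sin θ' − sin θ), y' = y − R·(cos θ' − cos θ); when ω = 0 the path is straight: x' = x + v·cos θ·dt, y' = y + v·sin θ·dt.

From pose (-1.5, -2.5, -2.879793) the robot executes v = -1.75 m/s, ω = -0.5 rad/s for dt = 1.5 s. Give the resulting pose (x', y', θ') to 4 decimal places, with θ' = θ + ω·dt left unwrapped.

θ' = -2.8798 + -0.5·1.5 = -3.6298
R = v/ω = -1.75/-0.5 = 3.5000
x' = -1.5 + 3.5000·(sin -3.6298 − sin -2.8798) = 1.0475
y' = -2.5 − 3.5000·(cos -3.6298 − cos -2.8798) = -2.7896

(1.0475, -2.7896, -3.6298)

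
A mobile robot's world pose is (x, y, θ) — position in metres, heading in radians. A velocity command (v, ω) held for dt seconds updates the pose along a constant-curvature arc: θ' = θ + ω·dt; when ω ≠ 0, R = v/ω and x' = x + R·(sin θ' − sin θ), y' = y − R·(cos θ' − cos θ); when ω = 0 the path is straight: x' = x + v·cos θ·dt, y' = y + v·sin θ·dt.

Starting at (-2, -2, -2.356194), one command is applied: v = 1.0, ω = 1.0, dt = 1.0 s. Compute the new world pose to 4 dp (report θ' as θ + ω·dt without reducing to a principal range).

(-2.2700, -2.9201, -1.3562)

θ' = -2.3562 + 1.0·1.0 = -1.3562
R = v/ω = 1.0/1.0 = 1.0000
x' = -2 + 1.0000·(sin -1.3562 − sin -2.3562) = -2.2700
y' = -2 − 1.0000·(cos -1.3562 − cos -2.3562) = -2.9201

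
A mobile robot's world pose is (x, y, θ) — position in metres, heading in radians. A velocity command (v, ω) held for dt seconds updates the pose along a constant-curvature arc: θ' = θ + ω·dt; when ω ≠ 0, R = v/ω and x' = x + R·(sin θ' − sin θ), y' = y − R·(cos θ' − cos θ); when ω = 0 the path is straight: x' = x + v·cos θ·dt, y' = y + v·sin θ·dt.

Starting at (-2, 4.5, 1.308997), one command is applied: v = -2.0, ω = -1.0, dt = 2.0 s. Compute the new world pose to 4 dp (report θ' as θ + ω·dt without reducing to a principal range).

θ' = 1.3090 + -1.0·2.0 = -0.6910
R = v/ω = -2.0/-1.0 = 2.0000
x' = -2 + 2.0000·(sin -0.6910 − sin 1.3090) = -5.2065
y' = 4.5 − 2.0000·(cos -0.6910 − cos 1.3090) = 3.4764

(-5.2065, 3.4764, -0.6910)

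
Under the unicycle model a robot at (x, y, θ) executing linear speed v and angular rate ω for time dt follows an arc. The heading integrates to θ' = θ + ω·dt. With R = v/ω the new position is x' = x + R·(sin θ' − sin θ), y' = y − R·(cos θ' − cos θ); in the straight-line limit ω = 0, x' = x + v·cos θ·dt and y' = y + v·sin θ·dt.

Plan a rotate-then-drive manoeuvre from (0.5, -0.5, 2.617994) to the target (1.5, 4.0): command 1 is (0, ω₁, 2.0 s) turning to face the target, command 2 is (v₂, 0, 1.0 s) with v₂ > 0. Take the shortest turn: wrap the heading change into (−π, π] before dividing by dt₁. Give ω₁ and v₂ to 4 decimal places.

ω₁ = -0.6329, v₂ = 4.6098

heading to target = atan2(4−-0.5, 1.5−0.5) = 1.3521
Δθ = wrap(1.3521 − 2.6180) = -1.2659; ω₁ = Δθ/dt₁ = -0.6329
distance = √((1.5−0.5)² + (4−-0.5)²) = 4.6098; v₂ = distance/dt₂ = 4.6098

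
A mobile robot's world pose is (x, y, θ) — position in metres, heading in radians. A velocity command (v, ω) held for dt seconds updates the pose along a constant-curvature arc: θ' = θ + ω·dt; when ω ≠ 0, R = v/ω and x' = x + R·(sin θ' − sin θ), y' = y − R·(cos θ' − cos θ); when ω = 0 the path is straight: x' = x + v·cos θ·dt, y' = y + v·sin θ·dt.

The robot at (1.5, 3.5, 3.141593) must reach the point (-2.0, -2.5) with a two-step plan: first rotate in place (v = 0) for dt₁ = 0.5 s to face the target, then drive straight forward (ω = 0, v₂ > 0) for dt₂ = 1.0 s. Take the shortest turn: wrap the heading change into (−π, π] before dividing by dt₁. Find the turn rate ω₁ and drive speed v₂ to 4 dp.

heading to target = atan2(-2.5−3.5, -2−1.5) = -2.0989
Δθ = wrap(-2.0989 − 3.1416) = 1.0427; ω₁ = Δθ/dt₁ = 2.0854
distance = √((-2−1.5)² + (-2.5−3.5)²) = 6.9462; v₂ = distance/dt₂ = 6.9462

ω₁ = 2.0854, v₂ = 6.9462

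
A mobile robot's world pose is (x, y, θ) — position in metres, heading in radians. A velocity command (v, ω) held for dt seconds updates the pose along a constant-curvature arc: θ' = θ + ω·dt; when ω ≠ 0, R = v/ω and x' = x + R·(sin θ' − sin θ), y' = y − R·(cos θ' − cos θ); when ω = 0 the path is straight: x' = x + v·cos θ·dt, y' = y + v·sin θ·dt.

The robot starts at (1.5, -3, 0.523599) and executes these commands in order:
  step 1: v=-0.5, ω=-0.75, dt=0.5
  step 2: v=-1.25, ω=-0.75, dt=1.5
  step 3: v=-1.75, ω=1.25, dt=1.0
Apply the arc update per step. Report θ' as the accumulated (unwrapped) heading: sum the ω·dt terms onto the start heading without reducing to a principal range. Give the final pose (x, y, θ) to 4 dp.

(-1.9004, -1.8031, 0.2736)

step 1: θ'=0.1486 (R=0.6667) → pose (1.2654, -3.0820, 0.1486)
step 2: θ'=-0.9764 (R=1.6667) → pose (-0.3622, -2.3670, -0.9764)
step 3: θ'=0.2736 (R=-1.4000) → pose (-1.9004, -1.8031, 0.2736)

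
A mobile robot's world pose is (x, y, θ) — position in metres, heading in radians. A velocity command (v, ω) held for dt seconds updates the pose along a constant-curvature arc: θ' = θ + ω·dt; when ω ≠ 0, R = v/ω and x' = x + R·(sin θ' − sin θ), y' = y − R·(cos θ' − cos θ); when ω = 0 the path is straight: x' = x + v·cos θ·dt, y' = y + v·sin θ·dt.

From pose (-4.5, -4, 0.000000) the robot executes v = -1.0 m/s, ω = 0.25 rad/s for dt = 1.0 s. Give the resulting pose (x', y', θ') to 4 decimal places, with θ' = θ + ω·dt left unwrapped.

θ' = 0.0000 + 0.25·1.0 = 0.2500
R = v/ω = -1.0/0.25 = -4.0000
x' = -4.5 + -4.0000·(sin 0.2500 − sin 0.0000) = -5.4896
y' = -4 − -4.0000·(cos 0.2500 − cos 0.0000) = -4.1244

(-5.4896, -4.1244, 0.2500)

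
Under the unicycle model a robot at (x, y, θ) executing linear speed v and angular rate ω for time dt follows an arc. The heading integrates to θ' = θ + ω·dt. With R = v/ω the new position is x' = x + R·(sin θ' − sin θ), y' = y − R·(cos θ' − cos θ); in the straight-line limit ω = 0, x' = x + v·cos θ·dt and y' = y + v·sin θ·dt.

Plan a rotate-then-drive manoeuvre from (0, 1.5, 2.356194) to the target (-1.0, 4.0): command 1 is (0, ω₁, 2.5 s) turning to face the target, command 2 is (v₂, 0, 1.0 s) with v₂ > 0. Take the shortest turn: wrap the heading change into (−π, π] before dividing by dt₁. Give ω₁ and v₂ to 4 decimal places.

ω₁ = -0.1620, v₂ = 2.6926

heading to target = atan2(4−1.5, -1−0) = 1.9513
Δθ = wrap(1.9513 − 2.3562) = -0.4049; ω₁ = Δθ/dt₁ = -0.1620
distance = √((-1−0)² + (4−1.5)²) = 2.6926; v₂ = distance/dt₂ = 2.6926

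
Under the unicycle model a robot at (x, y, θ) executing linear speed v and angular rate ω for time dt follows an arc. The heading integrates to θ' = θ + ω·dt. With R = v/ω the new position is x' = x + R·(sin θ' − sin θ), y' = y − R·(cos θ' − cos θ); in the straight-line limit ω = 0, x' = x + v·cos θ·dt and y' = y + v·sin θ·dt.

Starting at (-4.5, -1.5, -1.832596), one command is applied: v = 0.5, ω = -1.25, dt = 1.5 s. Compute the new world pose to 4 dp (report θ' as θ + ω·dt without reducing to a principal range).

(-5.1009, -1.7341, -3.7076)

θ' = -1.8326 + -1.25·1.5 = -3.7076
R = v/ω = 0.5/-1.25 = -0.4000
x' = -4.5 + -0.4000·(sin -3.7076 − sin -1.8326) = -5.1009
y' = -1.5 − -0.4000·(cos -3.7076 − cos -1.8326) = -1.7341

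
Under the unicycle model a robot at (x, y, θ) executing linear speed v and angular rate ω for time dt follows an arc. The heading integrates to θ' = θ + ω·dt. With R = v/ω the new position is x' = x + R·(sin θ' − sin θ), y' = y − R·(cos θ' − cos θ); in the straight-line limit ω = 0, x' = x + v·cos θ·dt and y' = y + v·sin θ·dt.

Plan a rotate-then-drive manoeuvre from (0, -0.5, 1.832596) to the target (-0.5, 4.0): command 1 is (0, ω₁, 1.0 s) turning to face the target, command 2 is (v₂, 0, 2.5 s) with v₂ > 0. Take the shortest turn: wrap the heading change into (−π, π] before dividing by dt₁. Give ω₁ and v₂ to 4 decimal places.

heading to target = atan2(4−-0.5, -0.5−0) = 1.6815
Δθ = wrap(1.6815 − 1.8326) = -0.1511; ω₁ = Δθ/dt₁ = -0.1511
distance = √((-0.5−0)² + (4−-0.5)²) = 4.5277; v₂ = distance/dt₂ = 1.8111

ω₁ = -0.1511, v₂ = 1.8111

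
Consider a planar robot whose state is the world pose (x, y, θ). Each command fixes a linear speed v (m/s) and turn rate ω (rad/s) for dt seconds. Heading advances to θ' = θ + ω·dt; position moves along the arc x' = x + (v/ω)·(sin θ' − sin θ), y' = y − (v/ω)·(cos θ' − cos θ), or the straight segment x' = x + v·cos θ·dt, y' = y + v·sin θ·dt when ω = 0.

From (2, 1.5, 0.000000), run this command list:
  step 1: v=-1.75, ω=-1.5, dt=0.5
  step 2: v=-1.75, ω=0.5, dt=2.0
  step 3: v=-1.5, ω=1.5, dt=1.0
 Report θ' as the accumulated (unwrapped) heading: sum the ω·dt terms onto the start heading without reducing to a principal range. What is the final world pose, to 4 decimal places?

(-2.7835, 1.4962, 1.7500)

step 1: θ'=-0.7500 (R=1.1667) → pose (1.2048, 1.8130, -0.7500)
step 2: θ'=0.2500 (R=-3.5000) → pose (-2.0469, 2.6433, 0.2500)
step 3: θ'=1.7500 (R=-1.0000) → pose (-2.7835, 1.4962, 1.7500)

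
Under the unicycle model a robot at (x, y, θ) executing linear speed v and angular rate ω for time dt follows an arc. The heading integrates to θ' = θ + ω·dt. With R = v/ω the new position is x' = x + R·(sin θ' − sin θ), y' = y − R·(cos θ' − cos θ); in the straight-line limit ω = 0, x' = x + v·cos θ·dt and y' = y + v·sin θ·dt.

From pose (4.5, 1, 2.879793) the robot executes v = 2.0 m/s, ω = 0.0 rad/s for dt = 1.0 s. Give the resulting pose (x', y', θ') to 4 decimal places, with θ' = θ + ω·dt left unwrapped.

(2.5681, 1.5176, 2.8798)

θ' = 2.8798 + 0.0·1.0 = 2.8798
ω = 0 → straight: x' = 4.5 + 2.0·cos(2.8798)·1.0 = 2.5681
y' = 1 + 2.0·sin(2.8798)·1.0 = 1.5176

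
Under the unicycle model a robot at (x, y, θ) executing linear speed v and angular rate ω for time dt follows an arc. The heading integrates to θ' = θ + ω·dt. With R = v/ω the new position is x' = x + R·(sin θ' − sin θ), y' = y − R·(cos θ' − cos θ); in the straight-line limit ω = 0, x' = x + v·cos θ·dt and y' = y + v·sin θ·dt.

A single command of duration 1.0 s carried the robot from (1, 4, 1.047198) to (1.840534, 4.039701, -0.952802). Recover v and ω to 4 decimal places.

v = 1.0000, ω = -2.0000

Δθ = -0.952802 − 1.047198 = -2.000000
ω = Δθ/dt = -2.000000/1.0 = -2.0000
R = Δx/(sin θ' − sin θ) = -0.5000
v = R·ω = -0.5000·-2.0000 = 1.0000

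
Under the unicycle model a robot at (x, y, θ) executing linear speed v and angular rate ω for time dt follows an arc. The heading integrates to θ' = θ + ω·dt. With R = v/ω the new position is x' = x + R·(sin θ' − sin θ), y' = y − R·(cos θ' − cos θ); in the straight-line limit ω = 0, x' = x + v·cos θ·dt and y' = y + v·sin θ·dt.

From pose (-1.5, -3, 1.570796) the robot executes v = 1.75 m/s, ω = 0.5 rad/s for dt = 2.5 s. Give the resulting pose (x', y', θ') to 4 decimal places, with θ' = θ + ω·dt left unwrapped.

θ' = 1.5708 + 0.5·2.5 = 2.8208
R = v/ω = 1.75/0.5 = 3.5000
x' = -1.5 + 3.5000·(sin 2.8208 − sin 1.5708) = -3.8964
y' = -3 − 3.5000·(cos 2.8208 − cos 1.5708) = 0.3214

(-3.8964, 0.3214, 2.8208)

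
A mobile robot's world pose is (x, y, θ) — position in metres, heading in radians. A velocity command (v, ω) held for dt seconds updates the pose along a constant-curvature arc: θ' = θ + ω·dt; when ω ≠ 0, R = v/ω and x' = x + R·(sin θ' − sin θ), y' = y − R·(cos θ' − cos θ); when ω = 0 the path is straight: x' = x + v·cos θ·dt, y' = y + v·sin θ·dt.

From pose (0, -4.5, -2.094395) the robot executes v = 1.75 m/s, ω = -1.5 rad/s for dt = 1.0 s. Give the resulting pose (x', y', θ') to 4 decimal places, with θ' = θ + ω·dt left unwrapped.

(-1.5208, -4.9658, -3.5944)

θ' = -2.0944 + -1.5·1.0 = -3.5944
R = v/ω = 1.75/-1.5 = -1.1667
x' = 0 + -1.1667·(sin -3.5944 − sin -2.0944) = -1.5208
y' = -4.5 − -1.1667·(cos -3.5944 − cos -2.0944) = -4.9658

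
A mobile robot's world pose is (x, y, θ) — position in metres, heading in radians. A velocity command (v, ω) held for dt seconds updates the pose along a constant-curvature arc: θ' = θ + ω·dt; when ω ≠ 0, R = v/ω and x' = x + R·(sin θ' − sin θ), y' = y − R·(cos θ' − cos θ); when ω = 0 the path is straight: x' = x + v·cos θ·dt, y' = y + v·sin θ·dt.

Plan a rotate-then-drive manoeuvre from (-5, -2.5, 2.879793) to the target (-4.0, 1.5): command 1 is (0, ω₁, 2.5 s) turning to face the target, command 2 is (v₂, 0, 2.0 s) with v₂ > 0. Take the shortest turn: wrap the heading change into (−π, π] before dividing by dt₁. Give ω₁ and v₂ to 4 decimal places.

heading to target = atan2(1.5−-2.5, -4−-5) = 1.3258
Δθ = wrap(1.3258 − 2.8798) = -1.5540; ω₁ = Δθ/dt₁ = -0.6216
distance = √((-4−-5)² + (1.5−-2.5)²) = 4.1231; v₂ = distance/dt₂ = 2.0616

ω₁ = -0.6216, v₂ = 2.0616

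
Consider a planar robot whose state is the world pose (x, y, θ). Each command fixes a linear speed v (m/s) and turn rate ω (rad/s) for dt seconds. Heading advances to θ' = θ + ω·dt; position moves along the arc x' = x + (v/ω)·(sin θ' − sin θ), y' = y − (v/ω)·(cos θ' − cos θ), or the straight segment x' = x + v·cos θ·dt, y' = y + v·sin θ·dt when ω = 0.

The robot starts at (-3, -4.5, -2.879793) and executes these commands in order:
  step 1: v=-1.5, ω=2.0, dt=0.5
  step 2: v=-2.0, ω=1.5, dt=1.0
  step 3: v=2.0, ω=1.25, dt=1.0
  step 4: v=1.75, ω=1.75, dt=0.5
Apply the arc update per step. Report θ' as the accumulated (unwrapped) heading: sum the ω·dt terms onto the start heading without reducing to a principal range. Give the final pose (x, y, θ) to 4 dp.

(-1.2188, -1.0871, 1.7452)

step 1: θ'=-1.8798 (R=-0.7500) → pose (-2.4796, -4.0036, -1.8798)
step 2: θ'=-0.3798 (R=-1.3333) → pose (-3.2555, -2.3598, -0.3798)
step 3: θ'=0.8702 (R=1.6000) → pose (-1.4392, -1.9053, 0.8702)
step 4: θ'=1.7452 (R=1.0000) → pose (-1.2188, -1.0871, 1.7452)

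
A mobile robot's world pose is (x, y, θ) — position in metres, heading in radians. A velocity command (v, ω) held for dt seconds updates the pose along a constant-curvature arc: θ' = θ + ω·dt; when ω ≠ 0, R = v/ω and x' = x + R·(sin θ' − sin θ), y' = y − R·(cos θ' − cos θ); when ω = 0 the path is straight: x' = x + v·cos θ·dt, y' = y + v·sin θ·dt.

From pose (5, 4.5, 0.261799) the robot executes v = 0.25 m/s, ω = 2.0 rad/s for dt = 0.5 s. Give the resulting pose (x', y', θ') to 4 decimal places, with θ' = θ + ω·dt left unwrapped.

θ' = 0.2618 + 2.0·0.5 = 1.2618
R = v/ω = 0.25/2.0 = 0.1250
x' = 5 + 0.1250·(sin 1.2618 − sin 0.2618) = 5.0867
y' = 4.5 − 0.1250·(cos 1.2618 − cos 0.2618) = 4.5827

(5.0867, 4.5827, 1.2618)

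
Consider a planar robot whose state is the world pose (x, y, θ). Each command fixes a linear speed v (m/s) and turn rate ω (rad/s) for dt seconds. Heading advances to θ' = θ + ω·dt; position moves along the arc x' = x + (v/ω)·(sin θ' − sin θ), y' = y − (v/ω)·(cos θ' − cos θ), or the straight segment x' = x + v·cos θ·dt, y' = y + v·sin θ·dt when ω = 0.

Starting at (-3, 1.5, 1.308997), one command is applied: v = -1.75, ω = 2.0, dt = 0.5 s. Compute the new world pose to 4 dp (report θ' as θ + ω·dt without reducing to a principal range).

(-2.8020, 0.6847, 2.3090)

θ' = 1.3090 + 2.0·0.5 = 2.3090
R = v/ω = -1.75/2.0 = -0.8750
x' = -3 + -0.8750·(sin 2.3090 − sin 1.3090) = -2.8020
y' = 1.5 − -0.8750·(cos 2.3090 − cos 1.3090) = 0.6847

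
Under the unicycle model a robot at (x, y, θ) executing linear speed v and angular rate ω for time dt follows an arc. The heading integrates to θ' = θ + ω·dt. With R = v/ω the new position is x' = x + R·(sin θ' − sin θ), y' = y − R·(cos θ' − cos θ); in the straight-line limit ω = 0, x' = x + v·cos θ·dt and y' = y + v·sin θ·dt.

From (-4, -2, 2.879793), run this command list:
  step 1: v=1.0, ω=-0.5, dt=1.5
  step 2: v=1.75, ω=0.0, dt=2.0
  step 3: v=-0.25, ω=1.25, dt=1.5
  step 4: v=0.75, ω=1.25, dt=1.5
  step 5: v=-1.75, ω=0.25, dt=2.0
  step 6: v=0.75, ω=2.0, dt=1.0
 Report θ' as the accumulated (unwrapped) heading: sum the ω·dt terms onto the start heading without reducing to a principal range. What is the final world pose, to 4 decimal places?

step 1: θ'=2.1298 (R=-2.0000) → pose (-5.1779, -1.1288, 2.1298)
step 2: θ'=2.1298 (straight) → pose (-7.0341, 1.8384, 2.1298)
step 3: θ'=4.0048 (R=-0.2000) → pose (-6.7126, 1.8145, 4.0048)
step 4: θ'=5.8798 (R=0.6000) → pose (-6.4921, 0.8727, 5.8798)
step 5: θ'=6.3798 (R=-7.0000) → pose (-9.9151, 1.4019, 6.3798)
step 6: θ'=8.3798 (R=0.3750) → pose (-9.6270, 1.9633, 8.3798)

(-9.6270, 1.9633, 8.3798)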